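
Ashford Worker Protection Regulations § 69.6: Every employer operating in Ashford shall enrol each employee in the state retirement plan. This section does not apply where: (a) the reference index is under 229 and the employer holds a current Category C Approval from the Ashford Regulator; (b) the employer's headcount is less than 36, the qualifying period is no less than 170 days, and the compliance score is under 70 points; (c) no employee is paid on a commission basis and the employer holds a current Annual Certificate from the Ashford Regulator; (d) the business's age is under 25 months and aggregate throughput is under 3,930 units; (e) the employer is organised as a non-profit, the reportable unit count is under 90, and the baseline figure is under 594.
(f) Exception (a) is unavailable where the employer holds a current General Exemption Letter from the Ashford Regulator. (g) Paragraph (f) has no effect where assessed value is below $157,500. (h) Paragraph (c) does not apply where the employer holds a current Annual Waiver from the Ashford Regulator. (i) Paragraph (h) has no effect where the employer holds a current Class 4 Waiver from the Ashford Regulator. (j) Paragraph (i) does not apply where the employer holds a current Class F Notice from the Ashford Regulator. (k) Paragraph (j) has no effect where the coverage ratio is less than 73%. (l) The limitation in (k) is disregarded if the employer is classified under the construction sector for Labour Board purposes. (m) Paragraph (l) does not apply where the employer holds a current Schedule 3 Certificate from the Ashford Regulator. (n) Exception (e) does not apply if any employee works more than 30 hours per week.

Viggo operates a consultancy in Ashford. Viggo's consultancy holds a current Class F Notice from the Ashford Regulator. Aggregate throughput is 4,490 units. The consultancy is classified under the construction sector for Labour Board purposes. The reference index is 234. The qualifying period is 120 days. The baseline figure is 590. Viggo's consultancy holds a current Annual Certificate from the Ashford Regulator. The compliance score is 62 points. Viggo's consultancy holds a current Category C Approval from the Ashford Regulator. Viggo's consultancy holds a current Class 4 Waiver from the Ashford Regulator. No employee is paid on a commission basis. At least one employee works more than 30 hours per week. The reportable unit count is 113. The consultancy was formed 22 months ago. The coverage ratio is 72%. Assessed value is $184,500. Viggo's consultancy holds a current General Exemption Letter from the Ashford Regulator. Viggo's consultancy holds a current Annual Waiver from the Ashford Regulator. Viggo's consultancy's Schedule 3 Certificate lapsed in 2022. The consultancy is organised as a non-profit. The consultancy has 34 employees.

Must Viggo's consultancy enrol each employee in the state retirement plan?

Exception (a) does not apply: the reference index is 234, not under 229.
Exception (b) does not apply: the qualifying period is 120 days, short of 170 days.
Exception (c)'s conditions are all satisfied: no employee is paid on commission; a current Annual Certificate is held. But: (h) operates against (c): a current Annual Waiver is held. (i) would limit (h) — a current Class 4 Waiver is held — but (j) sets (i) aside: (j) operates against (i): a current Class F Notice is held. (k) would limit (j) — the coverage ratio is 72%, less than the 73% limit — but (l) sets (k) aside: (l) operates against (k): the consultancy is classified under the construction sector. (m), which would lift (l), is not engaged — the Schedule 3 Certificate is not current. (c) is therefore removed.
Exception (d) does not apply: aggregate throughput is 4,490 units, not under 3,930 units.
Exception (e) fails — the reportable unit count is 113, not under 90.
No exception displaces § 69.6.

Yes — Viggo's consultancy must enrol each employee in the state retirement plan.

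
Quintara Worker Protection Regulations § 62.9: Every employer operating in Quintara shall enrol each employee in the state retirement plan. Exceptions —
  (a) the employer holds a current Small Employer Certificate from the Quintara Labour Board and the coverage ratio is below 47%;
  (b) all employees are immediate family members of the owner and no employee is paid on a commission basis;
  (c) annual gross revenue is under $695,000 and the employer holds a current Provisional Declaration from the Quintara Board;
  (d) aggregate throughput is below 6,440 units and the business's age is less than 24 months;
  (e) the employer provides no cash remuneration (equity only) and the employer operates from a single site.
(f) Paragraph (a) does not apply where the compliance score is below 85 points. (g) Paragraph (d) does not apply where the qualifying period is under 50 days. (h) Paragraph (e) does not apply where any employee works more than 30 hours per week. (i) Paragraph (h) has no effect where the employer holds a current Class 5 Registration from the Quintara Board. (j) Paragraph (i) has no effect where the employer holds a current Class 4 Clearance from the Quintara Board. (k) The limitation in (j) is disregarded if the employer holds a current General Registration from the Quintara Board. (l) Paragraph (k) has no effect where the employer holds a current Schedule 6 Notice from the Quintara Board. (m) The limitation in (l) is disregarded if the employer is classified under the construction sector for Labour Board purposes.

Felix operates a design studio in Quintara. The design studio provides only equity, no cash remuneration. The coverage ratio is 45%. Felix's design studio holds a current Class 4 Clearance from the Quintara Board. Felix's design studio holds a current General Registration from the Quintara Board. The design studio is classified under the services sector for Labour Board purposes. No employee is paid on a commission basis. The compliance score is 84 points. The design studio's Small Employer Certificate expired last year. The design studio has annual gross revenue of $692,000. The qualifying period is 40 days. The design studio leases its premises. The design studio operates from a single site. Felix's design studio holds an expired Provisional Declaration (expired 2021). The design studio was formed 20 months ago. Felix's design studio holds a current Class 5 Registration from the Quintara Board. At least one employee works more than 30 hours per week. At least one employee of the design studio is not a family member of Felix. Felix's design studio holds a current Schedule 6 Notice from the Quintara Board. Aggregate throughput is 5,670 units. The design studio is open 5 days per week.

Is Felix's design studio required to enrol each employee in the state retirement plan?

Yes — Felix's design studio must enrol each employee in the state retirement plan.

Exception (a) fails — the Small Employer Certificate has expired.
Exception (b) fails — at least one employee is not a family member.
Exception (c) fails — there is no Provisional Declaration in force.
All of (d)'s requirements are met (aggregate throughput is 5,670 units, below the 6,440 units limit; the business's age is 20 months, less than the 24 months limit). Turning to paragraph (g): (g) operates against (d): the qualifying period is 40 days, under the 50 days limit. So (d) is unavailable.
Exception (e): remuneration is equity-only; the employer operates from a single site — every condition holds. However, paragraphs (h)–(m) must be considered: (h) applies — at least one employee exceeds 30 hours/week. (i) would limit (h) — a current Class 5 Registration is held — but (j) sets (i) aside: (j) is engaged — a current Class 4 Clearance is held. (k) would limit (j) — a current General Registration is held — but (l) sets (k) aside: (l) operates against (k): a current Schedule 6 Notice is held. (m), which would lift (l), does not operate here — the design studio is classified under the services sector. (e) is therefore removed.
No exception is made out. Felix's design studio falls within the general rule.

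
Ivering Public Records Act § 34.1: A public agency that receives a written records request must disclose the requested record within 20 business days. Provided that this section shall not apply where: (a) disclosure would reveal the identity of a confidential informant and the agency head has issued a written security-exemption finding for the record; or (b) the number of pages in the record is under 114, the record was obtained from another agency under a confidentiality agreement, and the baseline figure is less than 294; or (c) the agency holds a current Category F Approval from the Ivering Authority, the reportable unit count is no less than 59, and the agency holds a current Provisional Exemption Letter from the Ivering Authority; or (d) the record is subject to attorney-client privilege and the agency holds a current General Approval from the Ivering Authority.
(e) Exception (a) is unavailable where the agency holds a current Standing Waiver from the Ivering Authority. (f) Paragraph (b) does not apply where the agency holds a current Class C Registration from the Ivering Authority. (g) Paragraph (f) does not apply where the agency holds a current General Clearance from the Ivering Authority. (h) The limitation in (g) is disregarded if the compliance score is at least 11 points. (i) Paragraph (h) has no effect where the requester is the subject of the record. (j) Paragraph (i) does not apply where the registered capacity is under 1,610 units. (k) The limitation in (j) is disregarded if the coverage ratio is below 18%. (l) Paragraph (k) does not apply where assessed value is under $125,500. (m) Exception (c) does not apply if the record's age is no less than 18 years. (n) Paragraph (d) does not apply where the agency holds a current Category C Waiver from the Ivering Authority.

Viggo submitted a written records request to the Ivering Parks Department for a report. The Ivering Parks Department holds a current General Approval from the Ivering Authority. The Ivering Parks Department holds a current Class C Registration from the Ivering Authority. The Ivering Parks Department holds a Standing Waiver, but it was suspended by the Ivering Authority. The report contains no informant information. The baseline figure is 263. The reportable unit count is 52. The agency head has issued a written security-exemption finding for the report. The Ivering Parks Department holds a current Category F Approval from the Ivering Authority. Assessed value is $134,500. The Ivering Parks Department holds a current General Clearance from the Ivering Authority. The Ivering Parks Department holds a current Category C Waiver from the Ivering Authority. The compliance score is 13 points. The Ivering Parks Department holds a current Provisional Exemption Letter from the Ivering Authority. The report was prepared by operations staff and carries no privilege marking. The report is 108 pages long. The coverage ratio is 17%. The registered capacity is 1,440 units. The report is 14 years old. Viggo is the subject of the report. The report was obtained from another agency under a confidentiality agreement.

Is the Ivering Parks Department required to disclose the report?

Exception (a) requires that disclosure would reveal the identity of a confidential informant; but the report contains no informant information, so (a) is unavailable.
Exception (b) is satisfied on its face — the number of pages in the record is 108, under the 114 limit; the report was obtained under a confidentiality agreement; the baseline figure is 263, less than the 294 limit. Considering the limiting provisions: (f) would limit (b) — a current Class C Registration is held — but (g) sets (f) aside: (g) operates against (f): a current General Clearance is held. (h) applies (the compliance score is 13 points, meeting the 11 points threshold), but yields to (i): (i) operates against (h): Viggo is the subject of the report. (j) is triggered (the registered capacity is 1,440 units, under the 1,610 units limit), but is displaced by (k): (k) is triggered — the coverage ratio is 17%, below the 18% limit. (l) is not triggered (assessed value is $134,500, not under $125,500), so (k) stands. So (b) applies.
Exception (c) fails — the reportable unit count is 52, short of 59.
Exception (d) requires that the record is subject to attorney-client privilege; but the report carries no privilege marking, so (d) is unavailable.

No — exception (b) applies; the Ivering Parks Department is not required to disclose the report.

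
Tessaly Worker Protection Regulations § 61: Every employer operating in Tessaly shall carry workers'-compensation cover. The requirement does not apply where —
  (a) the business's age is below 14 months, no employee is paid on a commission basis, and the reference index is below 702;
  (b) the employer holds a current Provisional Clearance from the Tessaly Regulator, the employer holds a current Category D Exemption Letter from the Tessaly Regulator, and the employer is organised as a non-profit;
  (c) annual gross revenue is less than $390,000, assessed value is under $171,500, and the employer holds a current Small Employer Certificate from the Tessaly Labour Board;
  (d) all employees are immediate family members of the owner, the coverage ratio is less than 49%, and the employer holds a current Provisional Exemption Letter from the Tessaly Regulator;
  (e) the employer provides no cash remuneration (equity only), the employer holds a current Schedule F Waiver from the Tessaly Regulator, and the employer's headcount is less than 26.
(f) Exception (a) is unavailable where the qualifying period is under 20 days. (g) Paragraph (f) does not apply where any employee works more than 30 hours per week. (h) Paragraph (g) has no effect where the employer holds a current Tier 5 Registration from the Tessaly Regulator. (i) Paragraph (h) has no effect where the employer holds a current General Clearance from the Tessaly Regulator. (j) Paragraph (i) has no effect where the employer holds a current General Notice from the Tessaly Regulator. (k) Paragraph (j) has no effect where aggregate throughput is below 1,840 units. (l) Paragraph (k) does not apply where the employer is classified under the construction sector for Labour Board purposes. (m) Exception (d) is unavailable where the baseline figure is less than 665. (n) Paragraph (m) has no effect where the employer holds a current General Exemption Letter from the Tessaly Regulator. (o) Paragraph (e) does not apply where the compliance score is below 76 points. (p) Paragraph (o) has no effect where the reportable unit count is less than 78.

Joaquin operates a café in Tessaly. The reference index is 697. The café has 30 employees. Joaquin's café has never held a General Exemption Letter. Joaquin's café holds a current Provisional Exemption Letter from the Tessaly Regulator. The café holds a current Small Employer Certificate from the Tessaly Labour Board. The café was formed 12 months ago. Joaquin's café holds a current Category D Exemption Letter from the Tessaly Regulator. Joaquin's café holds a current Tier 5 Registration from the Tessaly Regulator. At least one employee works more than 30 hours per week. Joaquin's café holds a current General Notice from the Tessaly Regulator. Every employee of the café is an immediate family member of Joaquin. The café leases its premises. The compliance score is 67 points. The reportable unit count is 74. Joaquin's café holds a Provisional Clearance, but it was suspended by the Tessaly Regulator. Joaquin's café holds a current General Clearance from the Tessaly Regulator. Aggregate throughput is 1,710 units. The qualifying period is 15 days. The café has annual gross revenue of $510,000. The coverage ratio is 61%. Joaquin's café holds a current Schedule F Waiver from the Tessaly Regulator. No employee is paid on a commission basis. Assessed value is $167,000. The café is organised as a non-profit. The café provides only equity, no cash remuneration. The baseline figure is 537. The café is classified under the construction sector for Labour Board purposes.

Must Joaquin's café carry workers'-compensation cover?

Exception (a) is satisfied on its face — the business's age is 12 months, below the 14 months limit; no employee is paid on commission; the reference index is 697, below the 702 limit. Turning to paragraphs (f)–(l): (f) applies — the qualifying period is 15 days, under the 20 days limit. (g) would limit (f) — at least one employee exceeds 30 hours/week — but (h) sets (g) aside: (h) operates — a current Tier 5 Registration is held. (i) is engaged (a current General Clearance is held), but is set aside by (j): (j) operates — a current General Notice is held. (k) would limit (j) — aggregate throughput is 1,710 units, below the 1,840 units limit — but (l) sets (k) aside: (l) is engaged — the café is classified under the construction sector. So (a) is unavailable.
Exception (b) requires that the employer holds a current Provisional Clearance from the Tessaly Regulator; but the Provisional Clearance is not current, so (b) is unavailable.
Exception (c) fails — annual gross revenue is $510,000, not less than $390,000.
Exception (d) requires that the coverage ratio is less than 49%; but the coverage ratio is 61%, not less than 49%, so (d) is unavailable.
Exception (e) does not apply: the employer's headcount is 30, not less than 26.
No exception is made out. Joaquin's café falls within the general rule.

Yes — Joaquin's café must carry workers'-compensation cover.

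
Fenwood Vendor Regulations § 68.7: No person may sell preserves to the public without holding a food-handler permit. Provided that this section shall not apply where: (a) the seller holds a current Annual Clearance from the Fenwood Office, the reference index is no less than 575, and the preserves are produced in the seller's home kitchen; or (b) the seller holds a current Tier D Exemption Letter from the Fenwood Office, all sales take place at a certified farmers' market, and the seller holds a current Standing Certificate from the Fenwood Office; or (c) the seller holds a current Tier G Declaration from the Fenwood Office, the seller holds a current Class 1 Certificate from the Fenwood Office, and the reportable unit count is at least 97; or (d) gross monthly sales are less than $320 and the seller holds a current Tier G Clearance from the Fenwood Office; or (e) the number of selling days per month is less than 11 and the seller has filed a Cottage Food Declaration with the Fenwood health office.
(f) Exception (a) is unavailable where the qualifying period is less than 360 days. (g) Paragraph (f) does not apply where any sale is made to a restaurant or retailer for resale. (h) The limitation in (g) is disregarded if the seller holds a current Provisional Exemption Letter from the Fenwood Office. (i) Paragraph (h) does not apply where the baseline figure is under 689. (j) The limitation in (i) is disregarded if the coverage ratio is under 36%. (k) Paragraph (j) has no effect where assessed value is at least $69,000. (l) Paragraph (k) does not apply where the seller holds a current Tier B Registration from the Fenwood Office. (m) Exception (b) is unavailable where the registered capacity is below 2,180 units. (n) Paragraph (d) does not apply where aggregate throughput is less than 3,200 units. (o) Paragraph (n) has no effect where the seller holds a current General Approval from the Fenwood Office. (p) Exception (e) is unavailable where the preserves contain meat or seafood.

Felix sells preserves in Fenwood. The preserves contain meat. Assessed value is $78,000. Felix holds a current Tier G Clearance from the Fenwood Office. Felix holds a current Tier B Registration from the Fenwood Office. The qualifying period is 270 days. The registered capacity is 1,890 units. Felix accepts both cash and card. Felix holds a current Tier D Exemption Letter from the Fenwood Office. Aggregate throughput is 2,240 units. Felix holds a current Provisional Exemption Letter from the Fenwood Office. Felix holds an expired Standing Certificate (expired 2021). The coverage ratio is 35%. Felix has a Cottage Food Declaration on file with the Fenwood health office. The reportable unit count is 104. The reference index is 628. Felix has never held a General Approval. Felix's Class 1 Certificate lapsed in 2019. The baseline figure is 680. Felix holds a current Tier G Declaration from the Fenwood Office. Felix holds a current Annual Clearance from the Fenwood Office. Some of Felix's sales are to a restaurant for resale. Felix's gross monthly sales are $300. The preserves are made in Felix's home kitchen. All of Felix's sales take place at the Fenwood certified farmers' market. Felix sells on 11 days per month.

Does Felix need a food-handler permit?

Exception (a)'s conditions are all satisfied: a current Annual Clearance is held; the reference index is 628, meeting the 575 threshold; the preserves are home-kitchen produced. However, paragraphs (f)–(l) must be considered: (f) operates against (a): the qualifying period is 270 days, less than the 360 days limit. (g) is triggered (some sales are to a restaurant for resale), but is set aside by (h): (h) operates against (g): a current Provisional Exemption Letter is held. (i) would limit (h) — the baseline figure is 680, under the 689 limit — but (j) sets (i) aside: (j) operates — the coverage ratio is 35%, under the 36% limit. (k) would limit (j) — assessed value is $78,000, meeting the $69,000 threshold — but (l) sets (k) aside: (l) is engaged — a current Tier B Registration is held. (a) is therefore removed.
Exception (b) fails — there is no Standing Certificate in force.
Exception (c) requires that the seller holds a current Class 1 Certificate from the Fenwood Office; but the Class 1 Certificate is not current, so (c) is unavailable.
Exception (d) is satisfied on its face — gross monthly sales are $300, less than the $320 limit; a current Tier G Clearance is held. But: (n) operates against (d): aggregate throughput is 2,240 units, less than the 3,200 units limit. (o) is not engaged (no current General Approval is held), so (n) stands. (d) is therefore removed.
Exception (e) requires that the number of selling days per month is less than 11; but the number of selling days per month is 11, not less than 11, so (e) is unavailable.
No exception displaces § 68.7.

Yes — Felix must hold a food-handler permit.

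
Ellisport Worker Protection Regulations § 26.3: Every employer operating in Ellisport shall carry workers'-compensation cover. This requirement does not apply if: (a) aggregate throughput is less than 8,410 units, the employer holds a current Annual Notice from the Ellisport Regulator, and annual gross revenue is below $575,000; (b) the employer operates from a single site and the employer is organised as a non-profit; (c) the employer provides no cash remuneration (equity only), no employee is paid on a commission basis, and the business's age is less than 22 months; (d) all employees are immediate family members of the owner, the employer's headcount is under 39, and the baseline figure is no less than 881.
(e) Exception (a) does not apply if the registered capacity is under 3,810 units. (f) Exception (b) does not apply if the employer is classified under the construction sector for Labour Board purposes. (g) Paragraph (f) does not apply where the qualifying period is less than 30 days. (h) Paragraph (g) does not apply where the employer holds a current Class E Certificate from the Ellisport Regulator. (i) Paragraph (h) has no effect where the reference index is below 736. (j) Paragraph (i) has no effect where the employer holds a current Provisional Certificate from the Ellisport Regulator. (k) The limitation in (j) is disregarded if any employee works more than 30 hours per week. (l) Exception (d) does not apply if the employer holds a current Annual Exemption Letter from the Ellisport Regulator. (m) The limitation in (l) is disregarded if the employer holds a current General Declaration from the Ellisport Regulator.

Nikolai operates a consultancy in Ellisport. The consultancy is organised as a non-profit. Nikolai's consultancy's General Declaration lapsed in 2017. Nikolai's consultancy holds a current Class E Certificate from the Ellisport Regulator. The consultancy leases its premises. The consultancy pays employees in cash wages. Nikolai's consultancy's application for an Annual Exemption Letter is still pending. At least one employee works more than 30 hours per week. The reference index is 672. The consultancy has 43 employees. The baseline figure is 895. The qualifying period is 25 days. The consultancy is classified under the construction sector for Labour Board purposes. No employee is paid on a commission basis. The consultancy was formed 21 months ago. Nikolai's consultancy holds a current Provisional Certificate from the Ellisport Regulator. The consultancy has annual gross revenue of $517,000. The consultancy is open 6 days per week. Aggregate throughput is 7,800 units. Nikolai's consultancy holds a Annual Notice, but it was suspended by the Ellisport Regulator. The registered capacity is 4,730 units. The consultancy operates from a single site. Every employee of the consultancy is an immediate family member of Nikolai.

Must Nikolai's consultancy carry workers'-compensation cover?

Exception (a) does not apply: the Annual Notice is not current.
Exception (b): the employer operates from a single site; the employer is a non-profit — every condition holds. Under paragraphs (f)–(k): (f) would limit (b) — the consultancy is classified under the construction sector — but (g) sets (f) aside: (g) operates against (f): the qualifying period is 25 days, less than the 30 days limit. (h) is engaged (a current Class E Certificate is held), but is set aside by (i): (i) operates against (h): the reference index is 672, below the 736 limit. (j) is triggered (a current Provisional Certificate is held), but is itself disapplied by (k): (k) is triggered — at least one employee exceeds 30 hours/week. So (b) applies.
Exception (c) fails — employees are paid cash wages.
Exception (d) fails — the employer's headcount is 43, not under 39.

No — exception (b) applies; Nikolai's consultancy is not required to carry workers'-compensation cover.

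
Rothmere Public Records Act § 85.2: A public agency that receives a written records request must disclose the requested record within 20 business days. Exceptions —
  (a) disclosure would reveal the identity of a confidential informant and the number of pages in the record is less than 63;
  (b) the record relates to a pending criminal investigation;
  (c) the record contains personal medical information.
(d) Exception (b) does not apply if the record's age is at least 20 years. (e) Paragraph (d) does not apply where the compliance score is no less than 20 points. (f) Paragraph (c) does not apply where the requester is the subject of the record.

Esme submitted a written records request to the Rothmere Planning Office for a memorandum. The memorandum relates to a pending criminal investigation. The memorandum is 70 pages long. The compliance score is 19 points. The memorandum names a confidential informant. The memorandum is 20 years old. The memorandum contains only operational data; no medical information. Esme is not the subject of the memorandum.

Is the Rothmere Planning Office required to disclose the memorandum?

Yes — the Rothmere Planning Office must disclose the memorandum.

Exception (a) requires that the number of pages in the record is less than 63; but the number of pages in the record is 70, not less than 63, so (a) is unavailable.
Exception (b): the memorandum relates to a pending investigation — every condition holds. Turning to paragraphs (d)–(e): (d) operates against (b): the record's age is 20 years, meeting the 20 years threshold. (e) is not engaged (the compliance score is 19 points, short of 20 points), so (d) stands. So (b) is unavailable.
Exception (c) fails — the memorandum contains only operational data.
No exception applies. The general rule governs.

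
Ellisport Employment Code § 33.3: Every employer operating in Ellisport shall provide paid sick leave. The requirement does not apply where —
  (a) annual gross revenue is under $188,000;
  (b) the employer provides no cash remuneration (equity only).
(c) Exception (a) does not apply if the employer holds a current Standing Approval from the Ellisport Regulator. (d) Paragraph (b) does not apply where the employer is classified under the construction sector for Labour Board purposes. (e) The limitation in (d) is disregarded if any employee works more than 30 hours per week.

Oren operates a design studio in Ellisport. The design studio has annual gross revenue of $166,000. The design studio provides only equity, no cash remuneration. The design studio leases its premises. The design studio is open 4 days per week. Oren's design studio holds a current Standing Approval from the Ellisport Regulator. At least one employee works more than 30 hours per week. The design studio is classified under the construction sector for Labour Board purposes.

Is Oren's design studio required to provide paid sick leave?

All of (a)'s requirements are met (annual gross revenue is $166,000, under the $188,000 limit). But: (c) operates against (a): a current Standing Approval is held. Exception (a) does not apply.
Exception (b): remuneration is equity-only — every condition holds. Considering the limiting provisions: (d) would limit (b) — the design studio is classified under the construction sector — but (e) sets (d) aside: (e) operates against (d): at least one employee exceeds 30 hours/week. So (b) applies.

No — exception (b) applies; Oren's design studio is not required to provide paid sick leave.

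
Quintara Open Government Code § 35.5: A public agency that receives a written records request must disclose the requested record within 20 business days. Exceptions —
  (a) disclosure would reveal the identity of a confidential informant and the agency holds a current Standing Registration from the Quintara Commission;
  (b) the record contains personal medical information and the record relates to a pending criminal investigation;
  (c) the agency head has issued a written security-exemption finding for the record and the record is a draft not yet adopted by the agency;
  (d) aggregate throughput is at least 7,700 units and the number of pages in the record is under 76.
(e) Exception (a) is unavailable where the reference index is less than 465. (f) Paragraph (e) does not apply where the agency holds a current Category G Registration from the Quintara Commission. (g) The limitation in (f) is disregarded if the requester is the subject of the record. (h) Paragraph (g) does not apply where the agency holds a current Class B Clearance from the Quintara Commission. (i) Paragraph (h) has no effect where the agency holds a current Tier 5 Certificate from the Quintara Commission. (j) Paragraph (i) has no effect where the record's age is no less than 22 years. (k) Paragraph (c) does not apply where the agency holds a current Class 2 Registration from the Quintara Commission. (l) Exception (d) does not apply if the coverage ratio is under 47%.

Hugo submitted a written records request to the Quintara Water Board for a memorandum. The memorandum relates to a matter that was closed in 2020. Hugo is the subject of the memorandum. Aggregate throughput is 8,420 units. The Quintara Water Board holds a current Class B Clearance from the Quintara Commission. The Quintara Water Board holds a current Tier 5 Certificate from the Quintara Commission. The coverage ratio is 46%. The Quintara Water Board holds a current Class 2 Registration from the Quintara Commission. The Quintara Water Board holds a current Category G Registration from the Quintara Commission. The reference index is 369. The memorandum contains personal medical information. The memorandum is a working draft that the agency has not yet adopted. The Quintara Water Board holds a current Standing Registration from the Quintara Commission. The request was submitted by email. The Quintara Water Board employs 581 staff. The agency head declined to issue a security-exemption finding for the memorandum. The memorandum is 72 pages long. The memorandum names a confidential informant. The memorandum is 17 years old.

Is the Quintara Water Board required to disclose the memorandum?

Yes — the Quintara Water Board must disclose the memorandum.

Exception (a) is satisfied on its face — the memorandum names a confidential informant; a current Standing Registration is held. However, paragraphs (e)–(j) must be considered: (e) operates against (a): the reference index is 369, less than the 465 limit. (f) would limit (e) — a current Category G Registration is held — but (g) sets (f) aside: (g) operates against (f): Hugo is the subject of the memorandum. (h) is triggered (a current Class B Clearance is held), but is displaced by (i): (i) operates against (h): a current Tier 5 Certificate is held. (j) is not triggered (the record's age is 17 years, short of 22 years), so (i) stands. (a) is therefore removed.
Exception (b) requires that the record relates to a pending criminal investigation; but the memorandum relates to a closed matter, so (b) is unavailable.
Exception (c) requires that the agency head has issued a written security-exemption finding for the record; but the agency head declined to issue a security-exemption finding, so (c) is unavailable.
Exception (d)'s conditions are all satisfied: aggregate throughput is 8,420 units, meeting the 7,700 units threshold; the number of pages in the record is 72, under the 76 limit. However, paragraph (l) must be considered: (l) operates against (d): the coverage ratio is 46%, under the 47% limit. (d) is therefore removed.
No exception applies. The general rule governs.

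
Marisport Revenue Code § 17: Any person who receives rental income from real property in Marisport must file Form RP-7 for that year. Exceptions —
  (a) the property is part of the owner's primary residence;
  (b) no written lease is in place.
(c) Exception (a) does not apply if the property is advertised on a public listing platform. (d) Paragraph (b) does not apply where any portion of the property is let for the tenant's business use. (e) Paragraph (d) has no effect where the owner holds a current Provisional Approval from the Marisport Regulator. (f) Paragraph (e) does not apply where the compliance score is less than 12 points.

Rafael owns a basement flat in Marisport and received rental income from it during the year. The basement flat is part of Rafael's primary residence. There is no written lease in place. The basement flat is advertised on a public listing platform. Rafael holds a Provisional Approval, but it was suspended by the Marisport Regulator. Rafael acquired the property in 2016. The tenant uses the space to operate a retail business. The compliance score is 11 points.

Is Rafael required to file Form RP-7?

Exception (a)'s conditions are all satisfied: the basement flat is part of the primary residence. Turning to paragraph (c): (c) is triggered — the property is publicly advertised. Exception (a) does not apply.
Exception (b): there is no written lease — every condition holds. But: (d) operates — the space is let for business use. (e), which would lift (d), does not operate here — no current Provisional Approval is held. Exception (b) does not apply.
No exception displaces § 17.

Yes — Rafael must file Form RP-7.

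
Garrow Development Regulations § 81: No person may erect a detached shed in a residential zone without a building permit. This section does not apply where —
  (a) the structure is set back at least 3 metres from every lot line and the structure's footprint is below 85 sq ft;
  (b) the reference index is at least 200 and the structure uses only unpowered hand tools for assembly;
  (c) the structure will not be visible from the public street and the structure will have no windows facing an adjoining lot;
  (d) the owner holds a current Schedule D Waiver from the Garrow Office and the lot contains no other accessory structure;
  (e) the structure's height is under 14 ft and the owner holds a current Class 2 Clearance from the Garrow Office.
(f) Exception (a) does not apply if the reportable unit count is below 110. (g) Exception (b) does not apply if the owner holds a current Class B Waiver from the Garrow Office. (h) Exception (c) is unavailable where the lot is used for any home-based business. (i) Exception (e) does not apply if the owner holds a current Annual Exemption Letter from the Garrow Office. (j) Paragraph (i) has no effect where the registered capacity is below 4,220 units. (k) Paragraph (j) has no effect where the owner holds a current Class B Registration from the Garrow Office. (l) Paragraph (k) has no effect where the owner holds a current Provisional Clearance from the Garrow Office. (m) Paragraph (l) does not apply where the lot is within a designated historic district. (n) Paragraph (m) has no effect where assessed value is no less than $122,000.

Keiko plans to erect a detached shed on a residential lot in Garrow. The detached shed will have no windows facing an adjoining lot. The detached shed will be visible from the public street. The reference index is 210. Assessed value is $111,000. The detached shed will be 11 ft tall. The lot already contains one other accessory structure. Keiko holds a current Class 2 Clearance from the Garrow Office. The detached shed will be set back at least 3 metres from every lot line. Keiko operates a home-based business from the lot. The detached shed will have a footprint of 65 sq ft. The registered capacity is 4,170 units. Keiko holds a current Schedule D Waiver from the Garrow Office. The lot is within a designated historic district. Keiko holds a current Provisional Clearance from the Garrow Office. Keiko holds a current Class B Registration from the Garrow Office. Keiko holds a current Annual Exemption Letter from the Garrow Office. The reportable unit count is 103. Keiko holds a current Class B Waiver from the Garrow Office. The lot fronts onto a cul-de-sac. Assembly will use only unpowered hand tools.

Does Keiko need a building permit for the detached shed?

Yes — Keiko must obtain a building permit.

Exception (a): the setback is at least 3 m on every side; the structure's footprint is 65 sq ft, below the 85 sq ft limit — every condition holds. However, paragraph (f) must be considered: (f) is engaged — the reportable unit count is 103, below the 110 limit. Exception (a) does not apply.
Exception (b) is satisfied on its face — the reference index is 210, meeting the 200 threshold; assembly uses only hand tools. But: (g) applies — a current Class B Waiver is held. Exception (b) does not apply.
Exception (c) requires that the structure will not be visible from the public street; but the structure will be visible from the street, so (c) is unavailable.
Exception (d) does not apply: the lot already has another accessory structure.
Exception (e)'s conditions are all satisfied: the structure's height is 11 ft, under the 14 ft limit; a current Class 2 Clearance is held. Turning to paragraphs (i)–(n): (i) applies — a current Annual Exemption Letter is held. (j) operates (the registered capacity is 4,170 units, below the 4,220 units limit), but is overridden by (k): (k) applies — a current Class B Registration is held. (l) operates (a current Provisional Clearance is held), but is set aside by (m): (m) operates against (l): the lot is in a historic district. (n) does not operate here (assessed value is $111,000, short of $122,000), so (m) stands. Exception (e) does not apply.
No exception applies. The general rule governs.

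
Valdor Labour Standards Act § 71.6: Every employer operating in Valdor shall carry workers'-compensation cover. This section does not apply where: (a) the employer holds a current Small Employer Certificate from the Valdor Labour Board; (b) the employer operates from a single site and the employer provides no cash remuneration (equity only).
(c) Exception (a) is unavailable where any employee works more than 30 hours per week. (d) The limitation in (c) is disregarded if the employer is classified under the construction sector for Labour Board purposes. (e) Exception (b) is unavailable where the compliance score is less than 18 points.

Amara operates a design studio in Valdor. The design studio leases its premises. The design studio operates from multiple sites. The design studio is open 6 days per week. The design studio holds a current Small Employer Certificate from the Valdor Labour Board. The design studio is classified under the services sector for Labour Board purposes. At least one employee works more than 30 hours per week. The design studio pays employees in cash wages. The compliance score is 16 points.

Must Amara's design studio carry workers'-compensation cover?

Exception (a): a current Small Employer Certificate is held — every condition holds. Turning to paragraphs (c)–(d): (c) applies — at least one employee exceeds 30 hours/week. (d) is not triggered (the design studio is classified under the services sector), so (c) stands. (a) is therefore removed.
Exception (b) does not apply: the employer operates from multiple sites.
No exception applies. The general rule governs.

Yes — Amara's design studio must carry workers'-compensation cover.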